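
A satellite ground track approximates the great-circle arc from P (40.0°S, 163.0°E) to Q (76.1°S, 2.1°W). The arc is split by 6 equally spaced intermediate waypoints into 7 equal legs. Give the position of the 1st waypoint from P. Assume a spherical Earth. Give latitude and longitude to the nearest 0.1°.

≈ (49.0°S, 162.0°E)

Write both endpoints as unit vectors p₁, p₂ with components (cos φ cos λ, cos φ sin λ, sin φ).
The central angle between the endpoints is δ = arccos(p₁·p₂) ≈ 1.108 rad (63.5°).
Interpolate at f = 1/7 with slerp weights a = sin((1−f)δ)/sin δ ≈ 0.909, b = sin(fδ)/sin δ ≈ 0.176.
p = a·p₁ + b·p₂ ≈ (-0.624, 0.202, -0.755); φ = arcsin(p_z) ≈ -49.05°, λ = atan2(p_y, p_x) ≈ 162.05°.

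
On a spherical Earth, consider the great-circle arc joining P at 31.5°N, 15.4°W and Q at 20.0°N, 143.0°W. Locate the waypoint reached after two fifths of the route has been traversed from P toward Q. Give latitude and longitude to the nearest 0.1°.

Convert each endpoint to a unit vector on the sphere (x = cos φ cos λ, y = cos φ sin λ, z = sin φ).
The central angle between the endpoints is δ = arccos(p₁·p₂) ≈ 1.886 rad (108.1°).
Interpolate at f = 2/5 with slerp weights a = sin((1−f)δ)/sin δ ≈ 0.952, b = sin(fδ)/sin δ ≈ 0.720.
p = a·p₁ + b·p₂ ≈ (0.242, -0.623, 0.744); φ = arcsin(p_z) ≈ 48.06°, λ = atan2(p_y, p_x) ≈ -68.77°.

≈ 48.1°N, 68.8°W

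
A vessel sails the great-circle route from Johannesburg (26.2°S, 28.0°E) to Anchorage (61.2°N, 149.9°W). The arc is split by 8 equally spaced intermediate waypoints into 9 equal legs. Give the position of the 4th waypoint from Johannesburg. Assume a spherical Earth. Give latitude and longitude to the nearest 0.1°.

≈ (38.2°N, 26.0°E)

Convert each endpoint to a unit vector on the sphere (x = cos φ cos λ, y = cos φ sin λ, z = sin φ).
The central angle between the endpoints is δ = arccos(p₁·p₂) ≈ 2.530 rad (145.0°).
Interpolate at f = 4/9 with slerp weights a = sin((1−f)δ)/sin δ ≈ 1.718, b = sin(fδ)/sin δ ≈ 1.572.
p = a·p₁ + b·p₂ ≈ (0.706, 0.344, 0.618); φ = arcsin(p_z) ≈ 38.20°, λ = atan2(p_y, p_x) ≈ 25.98°.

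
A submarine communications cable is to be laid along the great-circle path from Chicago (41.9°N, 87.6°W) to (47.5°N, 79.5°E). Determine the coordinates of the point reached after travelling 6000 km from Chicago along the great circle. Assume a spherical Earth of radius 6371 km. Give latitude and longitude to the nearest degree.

From cos δ = sin φ₁ sin φ₂ + cos φ₁ cos φ₂ cos Δλ, the central angle is δ ≈ 1.569 rad (89.9°). The total great-circle distance is δ·R ≈ 1.569 × 6371 ≈ 9993 km, so the target fraction is f = 6000/9993 ≈ 0.600.
Interpolate at f ≈ 0.600 with slerp weights a = sin((1−f)δ)/sin δ ≈ 0.587, b = sin(fδ)/sin δ ≈ 0.809.
p = a·p₁ + b·p₂ ≈ (0.118, 0.101, 0.988); φ = arcsin(p_z) ≈ 81.07°, λ = atan2(p_y, p_x) ≈ 40.58°.

≈ (81°N, 41°E)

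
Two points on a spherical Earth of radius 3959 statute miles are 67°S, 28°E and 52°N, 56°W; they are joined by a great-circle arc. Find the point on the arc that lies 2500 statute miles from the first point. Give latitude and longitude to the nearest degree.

≈ 39°S, 12°W

Write both endpoints as unit vectors p₁, p₂ with components (cos φ cos λ, cos φ sin λ, sin φ).
The central angle between the endpoints is δ = arccos(p₁·p₂) ≈ 2.347 rad (134.4°). The total great-circle distance is δ·R ≈ 2.347 × 3959 ≈ 9290 mi, so the target fraction is f = 2500/9290 ≈ 0.269.
Interpolate at f ≈ 0.269 with slerp weights a = sin((1−f)δ)/sin δ ≈ 1.386, b = sin(fδ)/sin δ ≈ 0.827.
p = a·p₁ + b·p₂ ≈ (0.763, -0.168, -0.624); φ = arcsin(p_z) ≈ -38.64°, λ = atan2(p_y, p_x) ≈ -12.40°.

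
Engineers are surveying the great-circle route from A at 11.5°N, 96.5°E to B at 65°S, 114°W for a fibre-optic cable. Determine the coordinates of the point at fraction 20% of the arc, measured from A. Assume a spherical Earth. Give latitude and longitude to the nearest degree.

≈ 12°S, 103°E

Write both endpoints as unit vectors p₁, p₂ with components (cos φ cos λ, cos φ sin λ, sin φ).
The central angle between the endpoints is δ = arccos(p₁·p₂) ≈ 2.138 rad (122.5°).
Interpolate at f = 0.20 with slerp weights a = sin((1−f)δ)/sin δ ≈ 1.174, b = sin(fδ)/sin δ ≈ 0.492.
p = a·p₁ + b·p₂ ≈ (-0.215, 0.953, -0.212); φ = arcsin(p_z) ≈ -12.22°, λ = atan2(p_y, p_x) ≈ 102.70°.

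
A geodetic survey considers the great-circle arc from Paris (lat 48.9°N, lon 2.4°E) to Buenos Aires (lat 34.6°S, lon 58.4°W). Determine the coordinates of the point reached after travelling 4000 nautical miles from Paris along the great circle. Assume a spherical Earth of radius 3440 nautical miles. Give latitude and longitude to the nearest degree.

≈ lat 7°S, lon 40°W

Convert each endpoint to a unit vector on the sphere (x = cos φ cos λ, y = cos φ sin λ, z = sin φ).
The central angle between the endpoints is δ = arccos(p₁·p₂) ≈ 1.735 rad (99.4°). The total great-circle distance is δ·R ≈ 1.735 × 3440 ≈ 5970 nmi, so the target fraction is f = 4000/5970 ≈ 0.670.
Interpolate at f ≈ 0.670 with slerp weights a = sin((1−f)δ)/sin δ ≈ 0.549, b = sin(fδ)/sin δ ≈ 0.931.
p = a·p₁ + b·p₂ ≈ (0.762, -0.637, -0.114); φ = arcsin(p_z) ≈ -6.57°, λ = atan2(p_y, p_x) ≈ -39.90°.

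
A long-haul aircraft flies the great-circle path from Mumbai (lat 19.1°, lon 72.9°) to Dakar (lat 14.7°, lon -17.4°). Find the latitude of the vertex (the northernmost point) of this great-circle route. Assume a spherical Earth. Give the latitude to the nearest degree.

≈ 24°

The great circle lies in the plane with unit normal n̂ = (p₁ × p₂)/|p₁ × p₂|.
Here n̂_z ≈ -0.917; the vertex latitude is φ_max = arccos|n̂_z| ≈ 23.5°.
Check via Clairaut: cos φ_max = |cos φ₁| · sin C = cos(19.1°)·sin(76.0°) ≈ 0.917, again giving ≈ 23.5°.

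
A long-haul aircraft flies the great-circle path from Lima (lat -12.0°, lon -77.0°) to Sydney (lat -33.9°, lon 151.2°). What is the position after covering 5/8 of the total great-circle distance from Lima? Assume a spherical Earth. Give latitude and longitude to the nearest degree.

Convert each endpoint to a unit vector on the sphere (x = cos φ cos λ, y = cos φ sin λ, z = sin φ).
The central angle between the endpoints is δ = arccos(p₁·p₂) ≈ 2.010 rad (115.2°).
Interpolate at f = 5/8 with slerp weights a = sin((1−f)δ)/sin δ ≈ 0.756, b = sin(fδ)/sin δ ≈ 1.051.
p = a·p₁ + b·p₂ ≈ (-0.598, -0.301, -0.743); φ = arcsin(p_z) ≈ -48.00°, λ = atan2(p_y, p_x) ≈ -153.31°.

≈ lat -48°, lon -153°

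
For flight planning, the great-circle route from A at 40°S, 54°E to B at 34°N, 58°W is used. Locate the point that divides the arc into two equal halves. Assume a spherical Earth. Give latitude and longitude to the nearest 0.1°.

≈ 5.3°S, 5.4°W

Convert each endpoint to a unit vector on the sphere (x = cos φ cos λ, y = cos φ sin λ, z = sin φ).
The central angle between the endpoints is δ = arccos(p₁·p₂) ≈ 2.211 rad (126.7°).
Interpolate at f = 1/2 with slerp weights a = sin((1−f)δ)/sin δ ≈ 1.114, b = sin(fδ)/sin δ ≈ 1.114.
p = a·p₁ + b·p₂ ≈ (0.991, -0.093, -0.093); φ = arcsin(p_z) ≈ -5.35°, λ = atan2(p_y, p_x) ≈ -5.35°.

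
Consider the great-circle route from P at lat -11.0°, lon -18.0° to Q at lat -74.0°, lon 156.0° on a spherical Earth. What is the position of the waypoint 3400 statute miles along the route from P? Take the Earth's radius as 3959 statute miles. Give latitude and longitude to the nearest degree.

Convert each endpoint to a unit vector on the sphere (x = cos φ cos λ, y = cos φ sin λ, z = sin φ).
The central angle between the endpoints is δ = arccos(p₁·p₂) ≈ 1.657 rad (94.9°). The total great-circle distance is δ·R ≈ 1.657 × 3959 ≈ 6558 mi, so the target fraction is f = 3400/6558 ≈ 0.518.
Interpolate at f ≈ 0.518 with slerp weights a = sin((1−f)δ)/sin δ ≈ 0.718, b = sin(fδ)/sin δ ≈ 0.760.
p = a·p₁ + b·p₂ ≈ (0.479, -0.133, -0.868); φ = arcsin(p_z) ≈ -60.17°, λ = atan2(p_y, p_x) ≈ -15.48°.

≈ lat -60°, lon -15°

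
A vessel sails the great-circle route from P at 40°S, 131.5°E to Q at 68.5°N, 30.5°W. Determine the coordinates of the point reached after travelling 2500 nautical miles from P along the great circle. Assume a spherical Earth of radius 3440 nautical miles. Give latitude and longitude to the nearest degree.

From cos δ = sin φ₁ sin φ₂ + cos φ₁ cos φ₂ cos Δλ, the central angle is δ ≈ 2.616 rad (149.9°). The total great-circle distance is δ·R ≈ 2.616 × 3440 ≈ 8999 nmi, so the target fraction is f = 2500/8999 ≈ 0.278.
Interpolate at f ≈ 0.278 with slerp weights a = sin((1−f)δ)/sin δ ≈ 1.893, b = sin(fδ)/sin δ ≈ 1.325.
p = a·p₁ + b·p₂ ≈ (-0.543, 0.840, 0.015); φ = arcsin(p_z) ≈ 0.89°, λ = atan2(p_y, p_x) ≈ 122.87°.

≈ 1°N, 123°E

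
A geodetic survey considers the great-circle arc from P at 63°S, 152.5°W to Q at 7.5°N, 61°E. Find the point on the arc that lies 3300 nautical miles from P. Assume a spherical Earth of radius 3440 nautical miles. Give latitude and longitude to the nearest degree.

Write both endpoints as unit vectors p₁, p₂ with components (cos φ cos λ, cos φ sin λ, sin φ).
The central angle between the endpoints is δ = arccos(p₁·p₂) ≈ 2.085 rad (119.4°). The total great-circle distance is δ·R ≈ 2.085 × 3440 ≈ 7172 nmi, so the target fraction is f = 3300/7172 ≈ 0.460.
Interpolate at f ≈ 0.460 with slerp weights a = sin((1−f)δ)/sin δ ≈ 1.036, b = sin(fδ)/sin δ ≈ 0.940.
p = a·p₁ + b·p₂ ≈ (0.035, 0.598, -0.801); φ = arcsin(p_z) ≈ -53.19°, λ = atan2(p_y, p_x) ≈ 86.69°.

≈ 53°S, 87°E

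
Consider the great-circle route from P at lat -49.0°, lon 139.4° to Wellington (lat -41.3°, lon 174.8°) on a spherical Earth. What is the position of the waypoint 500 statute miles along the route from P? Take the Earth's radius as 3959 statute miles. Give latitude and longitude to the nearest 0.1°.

≈ lat -48.0°, lon 150.2°

The haversine formula gives a central angle δ ≈ 0.451 rad (25.9°) between the endpoints. The total great-circle distance is δ·R ≈ 0.451 × 3959 ≈ 1787 mi, so the target fraction is f = 500/1787 ≈ 0.280.
Interpolate at f ≈ 0.280 with slerp weights a = sin((1−f)δ)/sin δ ≈ 0.732, b = sin(fδ)/sin δ ≈ 0.289.
p = a·p₁ + b·p₂ ≈ (-0.581, 0.332, -0.743); φ = arcsin(p_z) ≈ -48.00°, λ = atan2(p_y, p_x) ≈ 150.23°.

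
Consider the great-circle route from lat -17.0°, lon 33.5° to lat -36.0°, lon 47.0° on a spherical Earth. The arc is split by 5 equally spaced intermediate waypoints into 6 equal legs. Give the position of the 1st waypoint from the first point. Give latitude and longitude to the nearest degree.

Convert each endpoint to a unit vector on the sphere (x = cos φ cos λ, y = cos φ sin λ, z = sin φ).
The central angle between the endpoints is δ = arccos(p₁·p₂) ≈ 0.392 rad (22.5°).
Interpolate at f = 1/6 with slerp weights a = sin((1−f)δ)/sin δ ≈ 0.840, b = sin(fδ)/sin δ ≈ 0.171.
p = a·p₁ + b·p₂ ≈ (0.764, 0.544, -0.346); φ = arcsin(p_z) ≈ -20.24°, λ = atan2(p_y, p_x) ≈ 35.47°.

≈ lat -20°, lon 35°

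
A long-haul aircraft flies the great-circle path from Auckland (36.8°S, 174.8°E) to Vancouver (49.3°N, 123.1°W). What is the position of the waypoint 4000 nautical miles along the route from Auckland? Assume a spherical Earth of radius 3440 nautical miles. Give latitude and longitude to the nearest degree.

≈ 21°N, 150°W

From cos δ = sin φ₁ sin φ₂ + cos φ₁ cos φ₂ cos Δλ, the central angle is δ ≈ 1.782 rad (102.1°). The total great-circle distance is δ·R ≈ 1.782 × 3440 ≈ 6131 nmi, so the target fraction is f = 4000/6131 ≈ 0.652.
Interpolate at f ≈ 0.652 with slerp weights a = sin((1−f)δ)/sin δ ≈ 0.594, b = sin(fδ)/sin δ ≈ 0.939.
p = a·p₁ + b·p₂ ≈ (-0.808, -0.470, 0.356); φ = arcsin(p_z) ≈ 20.86°, λ = atan2(p_y, p_x) ≈ -149.82°.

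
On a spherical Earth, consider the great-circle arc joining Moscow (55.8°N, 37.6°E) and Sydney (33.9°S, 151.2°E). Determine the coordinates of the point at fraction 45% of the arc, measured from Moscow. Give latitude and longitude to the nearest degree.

≈ (24°N, 107°E)

From cos δ = sin φ₁ sin φ₂ + cos φ₁ cos φ₂ cos Δλ, the central angle is δ ≈ 2.276 rad (130.4°).
Interpolate at f = 0.45 with slerp weights a = sin((1−f)δ)/sin δ ≈ 1.247, b = sin(fδ)/sin δ ≈ 1.122.
p = a·p₁ + b·p₂ ≈ (-0.261, 0.876, 0.406); φ = arcsin(p_z) ≈ 23.93°, λ = atan2(p_y, p_x) ≈ 106.57°.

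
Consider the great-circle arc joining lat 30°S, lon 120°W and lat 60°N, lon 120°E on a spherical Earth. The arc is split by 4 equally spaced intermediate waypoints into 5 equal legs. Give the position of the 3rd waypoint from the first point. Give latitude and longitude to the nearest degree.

Convert each endpoint to a unit vector on the sphere (x = cos φ cos λ, y = cos φ sin λ, z = sin φ).
The central angle between the endpoints is δ = arccos(p₁·p₂) ≈ 2.278 rad (130.5°).
Interpolate at f = 3/5 with slerp weights a = sin((1−f)δ)/sin δ ≈ 1.039, b = sin(fδ)/sin δ ≈ 1.288.
p = a·p₁ + b·p₂ ≈ (-0.772, -0.222, 0.596); φ = arcsin(p_z) ≈ 36.56°, λ = atan2(p_y, p_x) ≈ -163.97°.

≈ lat 37°N, lon 164°W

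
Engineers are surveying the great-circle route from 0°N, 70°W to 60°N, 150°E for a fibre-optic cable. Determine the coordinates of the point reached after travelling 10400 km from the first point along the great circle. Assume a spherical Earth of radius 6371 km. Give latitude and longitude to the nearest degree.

Convert each endpoint to a unit vector on the sphere (x = cos φ cos λ, y = cos φ sin λ, z = sin φ).
The central angle between the endpoints is δ = arccos(p₁·p₂) ≈ 1.964 rad (112.5°). The total great-circle distance is δ·R ≈ 1.964 × 6371 ≈ 12512 km, so the target fraction is f = 10400/12512 ≈ 0.831.
Interpolate at f ≈ 0.831 with slerp weights a = sin((1−f)δ)/sin δ ≈ 0.352, b = sin(fδ)/sin δ ≈ 1.081.
p = a·p₁ + b·p₂ ≈ (-0.347, -0.061, 0.936); φ = arcsin(p_z) ≈ 69.35°, λ = atan2(p_y, p_x) ≈ -170.05°.

≈ 69°N, 170°W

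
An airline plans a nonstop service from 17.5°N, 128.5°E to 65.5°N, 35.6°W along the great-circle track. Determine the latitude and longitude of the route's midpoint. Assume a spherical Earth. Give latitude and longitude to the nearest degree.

≈ 65°N, 117°E

Convert each endpoint to a unit vector on the sphere (x = cos φ cos λ, y = cos φ sin λ, z = sin φ).
The central angle between the endpoints is δ = arccos(p₁·p₂) ≈ 1.678 rad (96.1°).
Interpolate at f = 1/2 with slerp weights a = sin((1−f)δ)/sin δ ≈ 0.748, b = sin(fδ)/sin δ ≈ 0.748.
p = a·p₁ + b·p₂ ≈ (-0.192, 0.378, 0.906); φ = arcsin(p_z) ≈ 64.93°, λ = atan2(p_y, p_x) ≈ 116.93°.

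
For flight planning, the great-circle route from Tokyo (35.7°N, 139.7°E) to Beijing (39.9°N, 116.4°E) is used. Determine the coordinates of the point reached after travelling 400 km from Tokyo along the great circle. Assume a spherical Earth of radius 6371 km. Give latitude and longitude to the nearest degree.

≈ (37°N, 135°E)

The haversine formula gives a central angle δ ≈ 0.329 rad (18.8°) between the endpoints. The total great-circle distance is δ·R ≈ 0.329 × 6371 ≈ 2093 km, so the target fraction is f = 400/2093 ≈ 0.191.
Interpolate at f ≈ 0.191 with slerp weights a = sin((1−f)δ)/sin δ ≈ 0.814, b = sin(fδ)/sin δ ≈ 0.194.
p = a·p₁ + b·p₂ ≈ (-0.570, 0.561, 0.600); φ = arcsin(p_z) ≈ 36.85°, λ = atan2(p_y, p_x) ≈ 135.47°.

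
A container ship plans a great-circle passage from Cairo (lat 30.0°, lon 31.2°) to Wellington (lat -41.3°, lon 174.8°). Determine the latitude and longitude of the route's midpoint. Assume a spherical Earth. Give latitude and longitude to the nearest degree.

≈ lat -17°, lon 91°

Convert each endpoint to a unit vector on the sphere (x = cos φ cos λ, y = cos φ sin λ, z = sin φ).
The central angle between the endpoints is δ = arccos(p₁·p₂) ≈ 2.594 rad (148.6°).
Interpolate at f = 1/2 with slerp weights a = sin((1−f)δ)/sin δ ≈ 1.849, b = sin(fδ)/sin δ ≈ 1.849.
p = a·p₁ + b·p₂ ≈ (-0.014, 0.955, -0.296); φ = arcsin(p_z) ≈ -17.20°, λ = atan2(p_y, p_x) ≈ 90.82°.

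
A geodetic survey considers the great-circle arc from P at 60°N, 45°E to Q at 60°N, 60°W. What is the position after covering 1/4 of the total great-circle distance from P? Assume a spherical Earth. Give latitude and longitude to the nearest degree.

≈ 67°N, 24°E

Convert each endpoint to a unit vector on the sphere (x = cos φ cos λ, y = cos φ sin λ, z = sin φ).
The central angle between the endpoints is δ = arccos(p₁·p₂) ≈ 0.816 rad (46.7°).
Interpolate at f = 1/4 with slerp weights a = sin((1−f)δ)/sin δ ≈ 0.789, b = sin(fδ)/sin δ ≈ 0.278.
p = a·p₁ + b·p₂ ≈ (0.348, 0.158, 0.924); φ = arcsin(p_z) ≈ 67.50°, λ = atan2(p_y, p_x) ≈ 24.45°.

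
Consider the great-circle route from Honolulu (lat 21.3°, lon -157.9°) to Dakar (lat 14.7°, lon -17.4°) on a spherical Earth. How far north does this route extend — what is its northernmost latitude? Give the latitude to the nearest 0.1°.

≈ 44.1°

The great circle lies in the plane with unit normal n̂ = (p₁ × p₂)/|p₁ × p₂|.
Here n̂_z ≈ +0.719; the vertex latitude is φ_max = arccos|n̂_z| ≈ 44.1°.
Check via Clairaut: cos φ_max = |cos φ₁| · sin C = cos(21.3°)·sin(50.5°) ≈ 0.719, again giving ≈ 44.1°.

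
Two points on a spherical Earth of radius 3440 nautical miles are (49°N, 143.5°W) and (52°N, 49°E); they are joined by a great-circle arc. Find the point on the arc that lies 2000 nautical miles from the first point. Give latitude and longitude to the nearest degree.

Write both endpoints as unit vectors p₁, p₂ with components (cos φ cos λ, cos φ sin λ, sin φ).
The central angle between the endpoints is δ = arccos(p₁·p₂) ≈ 1.369 rad (78.4°). The total great-circle distance is δ·R ≈ 1.369 × 3440 ≈ 4710 nmi, so the target fraction is f = 2000/4710 ≈ 0.425.
Interpolate at f ≈ 0.425 with slerp weights a = sin((1−f)δ)/sin δ ≈ 0.723, b = sin(fδ)/sin δ ≈ 0.561.
p = a·p₁ + b·p₂ ≈ (-0.155, -0.022, 0.988); φ = arcsin(p_z) ≈ 80.99°, λ = atan2(p_y, p_x) ≈ -171.99°.

≈ (81°N, 172°W)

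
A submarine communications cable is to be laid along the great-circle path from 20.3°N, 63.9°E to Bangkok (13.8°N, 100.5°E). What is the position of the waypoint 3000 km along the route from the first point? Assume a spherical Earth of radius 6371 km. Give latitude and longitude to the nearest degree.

≈ 16°N, 92°E

From cos δ = sin φ₁ sin φ₂ + cos φ₁ cos φ₂ cos Δλ, the central angle is δ ≈ 0.620 rad (35.5°). The total great-circle distance is δ·R ≈ 0.620 × 6371 ≈ 3949 km, so the target fraction is f = 3000/3949 ≈ 0.760.
Interpolate at f ≈ 0.760 with slerp weights a = sin((1−f)δ)/sin δ ≈ 0.255, b = sin(fδ)/sin δ ≈ 0.781.
p = a·p₁ + b·p₂ ≈ (-0.033, 0.961, 0.275); φ = arcsin(p_z) ≈ 15.96°, λ = atan2(p_y, p_x) ≈ 91.96°.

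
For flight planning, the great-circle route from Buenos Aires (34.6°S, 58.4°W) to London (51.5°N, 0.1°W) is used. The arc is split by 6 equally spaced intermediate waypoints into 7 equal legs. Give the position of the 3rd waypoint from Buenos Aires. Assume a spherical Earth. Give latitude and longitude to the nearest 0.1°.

≈ (3.2°N, 36.9°W)

Write both endpoints as unit vectors p₁, p₂ with components (cos φ cos λ, cos φ sin λ, sin φ).
The central angle between the endpoints is δ = arccos(p₁·p₂) ≈ 1.747 rad (100.1°).
Interpolate at f = 3/7 with slerp weights a = sin((1−f)δ)/sin δ ≈ 0.854, b = sin(fδ)/sin δ ≈ 0.691.
p = a·p₁ + b·p₂ ≈ (0.799, -0.599, 0.056); φ = arcsin(p_z) ≈ 3.23°, λ = atan2(p_y, p_x) ≈ -36.89°.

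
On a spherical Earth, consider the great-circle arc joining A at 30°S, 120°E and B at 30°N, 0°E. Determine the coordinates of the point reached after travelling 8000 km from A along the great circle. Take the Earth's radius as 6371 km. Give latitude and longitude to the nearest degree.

Write both endpoints as unit vectors p₁, p₂ with components (cos φ cos λ, cos φ sin λ, sin φ).
The central angle between the endpoints is δ = arccos(p₁·p₂) ≈ 2.246 rad (128.7°). The total great-circle distance is δ·R ≈ 2.246 × 6371 ≈ 14309 km, so the target fraction is f = 8000/14309 ≈ 0.559.
Interpolate at f ≈ 0.559 with slerp weights a = sin((1−f)δ)/sin δ ≈ 1.071, b = sin(fδ)/sin δ ≈ 1.218.
p = a·p₁ + b·p₂ ≈ (0.591, 0.803, 0.073); φ = arcsin(p_z) ≈ 4.21°, λ = atan2(p_y, p_x) ≈ 53.66°.

≈ 4°N, 54°E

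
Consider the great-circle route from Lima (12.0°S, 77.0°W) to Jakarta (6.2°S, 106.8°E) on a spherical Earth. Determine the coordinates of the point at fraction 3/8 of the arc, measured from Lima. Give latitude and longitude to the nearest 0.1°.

≈ 69.3°S, 107.6°W

The haversine formula gives a central angle δ ≈ 2.817 rad (161.4°) between the endpoints.
Interpolate at f = 3/8 with slerp weights a = sin((1−f)δ)/sin δ ≈ 3.081, b = sin(fδ)/sin δ ≈ 2.731.
p = a·p₁ + b·p₂ ≈ (-0.107, -0.337, -0.935); φ = arcsin(p_z) ≈ -69.31°, λ = atan2(p_y, p_x) ≈ -107.61°.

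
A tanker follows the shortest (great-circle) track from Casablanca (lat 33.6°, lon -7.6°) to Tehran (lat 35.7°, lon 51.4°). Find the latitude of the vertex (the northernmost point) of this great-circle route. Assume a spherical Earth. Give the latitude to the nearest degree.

≈ 39°

The great circle lies in the plane with unit normal n̂ = (p₁ × p₂)/|p₁ × p₂|.
Here n̂_z ≈ +0.782; the vertex latitude is φ_max = arccos|n̂_z| ≈ 38.5°.
Check via Clairaut: cos φ_max = |cos φ₁| · sin C = cos(33.6°)·sin(69.9°) ≈ 0.782, again giving ≈ 38.5°.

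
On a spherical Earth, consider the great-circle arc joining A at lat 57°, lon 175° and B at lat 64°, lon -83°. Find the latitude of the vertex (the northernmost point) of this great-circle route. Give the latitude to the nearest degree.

≈ 71°

The great circle lies in the plane with unit normal n̂ = (p₁ × p₂)/|p₁ × p₂|.
Here n̂_z ≈ +0.329; the vertex latitude is φ_max = arccos|n̂_z| ≈ 70.8°.
Check via Clairaut: cos φ_max = |cos φ₁| · sin C = cos(57.0°)·sin(37.1°) ≈ 0.329, again giving ≈ 70.8°.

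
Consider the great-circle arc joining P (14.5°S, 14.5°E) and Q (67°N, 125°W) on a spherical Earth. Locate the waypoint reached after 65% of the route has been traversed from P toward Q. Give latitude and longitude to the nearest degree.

≈ (59°N, 20°W)

The haversine formula gives a central angle δ ≈ 2.115 rad (121.2°) between the endpoints.
Interpolate at f = 0.65 with slerp weights a = sin((1−f)δ)/sin δ ≈ 0.789, b = sin(fδ)/sin δ ≈ 1.147.
p = a·p₁ + b·p₂ ≈ (0.482, -0.176, 0.858); φ = arcsin(p_z) ≈ 59.11°, λ = atan2(p_y, p_x) ≈ -20.04°.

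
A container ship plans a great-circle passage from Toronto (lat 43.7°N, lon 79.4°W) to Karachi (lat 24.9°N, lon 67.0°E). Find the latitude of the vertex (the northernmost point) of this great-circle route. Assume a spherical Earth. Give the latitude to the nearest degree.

≈ 68°N

The great circle lies in the plane with unit normal n̂ = (p₁ × p₂)/|p₁ × p₂|.
Here n̂_z ≈ +0.375; the vertex latitude is φ_max = arccos|n̂_z| ≈ 68.0°.
Check via Clairaut: cos φ_max = |cos φ₁| · sin C = cos(43.7°)·sin(31.3°) ≈ 0.375, again giving ≈ 68.0°.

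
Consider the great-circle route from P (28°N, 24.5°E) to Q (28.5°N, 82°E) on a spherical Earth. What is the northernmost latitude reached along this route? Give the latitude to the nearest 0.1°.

The great circle lies in the plane with unit normal n̂ = (p₁ × p₂)/|p₁ × p₂|.
Here n̂_z ≈ +0.853; the vertex latitude is φ_max = arccos|n̂_z| ≈ 31.5°.
Check via Clairaut: cos φ_max = |cos φ₁| · sin C = cos(28.0°)·sin(74.9°) ≈ 0.853, again giving ≈ 31.5°.

≈ 31.5°N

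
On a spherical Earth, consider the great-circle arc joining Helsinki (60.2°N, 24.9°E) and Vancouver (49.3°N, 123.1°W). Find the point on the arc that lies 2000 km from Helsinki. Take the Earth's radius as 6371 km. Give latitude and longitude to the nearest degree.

Convert each endpoint to a unit vector on the sphere (x = cos φ cos λ, y = cos φ sin λ, z = sin φ).
The central angle between the endpoints is δ = arccos(p₁·p₂) ≈ 1.178 rad (67.5°). The total great-circle distance is δ·R ≈ 1.178 × 6371 ≈ 7503 km, so the target fraction is f = 2000/7503 ≈ 0.267.
Interpolate at f ≈ 0.267 with slerp weights a = sin((1−f)δ)/sin δ ≈ 0.823, b = sin(fδ)/sin δ ≈ 0.334.
p = a·p₁ + b·p₂ ≈ (0.252, -0.010, 0.968); φ = arcsin(p_z) ≈ 75.39°, λ = atan2(p_y, p_x) ≈ -2.36°.

≈ (75°N, 2°W)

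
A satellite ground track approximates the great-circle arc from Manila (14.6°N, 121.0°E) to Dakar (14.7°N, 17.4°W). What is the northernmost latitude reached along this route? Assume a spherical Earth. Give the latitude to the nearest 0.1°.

The great circle lies in the plane with unit normal n̂ = (p₁ × p₂)/|p₁ × p₂|.
Here n̂_z ≈ -0.805; the vertex latitude is φ_max = arccos|n̂_z| ≈ 36.4°.
Check via Clairaut: cos φ_max = |cos φ₁| · sin C = cos(14.6°)·sin(56.3°) ≈ 0.805, again giving ≈ 36.4°.

≈ 36.4°N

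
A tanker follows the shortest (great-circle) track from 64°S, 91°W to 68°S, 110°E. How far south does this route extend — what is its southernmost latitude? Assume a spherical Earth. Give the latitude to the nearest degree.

≈ 85°S

The great circle lies in the plane with unit normal n̂ = (p₁ × p₂)/|p₁ × p₂|.
Here n̂_z ≈ -0.080; the vertex latitude is φ_max = arccos|n̂_z| ≈ 85.4°.
Check via Clairaut: cos φ_max = |cos φ₁| · sin C = cos(64.0°)·sin(169.4°) ≈ 0.080, again giving ≈ 85.4°.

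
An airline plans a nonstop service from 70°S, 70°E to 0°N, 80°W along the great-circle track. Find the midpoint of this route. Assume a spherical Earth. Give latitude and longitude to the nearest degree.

≈ 52°S, 66°W

Convert each endpoint to a unit vector on the sphere (x = cos φ cos λ, y = cos φ sin λ, z = sin φ).
The central angle between the endpoints is δ = arccos(p₁·p₂) ≈ 1.872 rad (107.2°).
Interpolate at f = 1/2 with slerp weights a = sin((1−f)δ)/sin δ ≈ 0.843, b = sin(fδ)/sin δ ≈ 0.843.
p = a·p₁ + b·p₂ ≈ (0.245, -0.559, -0.792); φ = arcsin(p_z) ≈ -52.38°, λ = atan2(p_y, p_x) ≈ -66.34°.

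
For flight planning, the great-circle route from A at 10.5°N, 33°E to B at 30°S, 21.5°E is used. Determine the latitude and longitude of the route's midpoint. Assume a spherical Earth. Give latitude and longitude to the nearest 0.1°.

Write both endpoints as unit vectors p₁, p₂ with components (cos φ cos λ, cos φ sin λ, sin φ).
The central angle between the endpoints is δ = arccos(p₁·p₂) ≈ 0.733 rad (42.0°).
Interpolate at f = 1/2 with slerp weights a = sin((1−f)δ)/sin δ ≈ 0.536, b = sin(fδ)/sin δ ≈ 0.536.
p = a·p₁ + b·p₂ ≈ (0.873, 0.457, -0.170); φ = arcsin(p_z) ≈ -9.80°, λ = atan2(p_y, p_x) ≈ 27.62°.

≈ 9.8°S, 27.6°E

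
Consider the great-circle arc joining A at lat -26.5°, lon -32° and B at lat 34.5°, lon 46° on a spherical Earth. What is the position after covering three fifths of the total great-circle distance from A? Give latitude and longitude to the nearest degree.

≈ lat 12°, lon 12°

Write both endpoints as unit vectors p₁, p₂ with components (cos φ cos λ, cos φ sin λ, sin φ).
The central angle between the endpoints is δ = arccos(p₁·p₂) ≈ 1.670 rad (95.7°).
Interpolate at f = 3/5 with slerp weights a = sin((1−f)δ)/sin δ ≈ 0.623, b = sin(fδ)/sin δ ≈ 0.847.
p = a·p₁ + b·p₂ ≈ (0.957, 0.207, 0.202); φ = arcsin(p_z) ≈ 11.65°, λ = atan2(p_y, p_x) ≈ 12.19°.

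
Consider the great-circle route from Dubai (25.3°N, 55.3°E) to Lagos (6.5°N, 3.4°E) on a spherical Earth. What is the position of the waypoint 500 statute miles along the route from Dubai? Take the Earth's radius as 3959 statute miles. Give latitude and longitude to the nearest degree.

≈ 24°N, 48°E

From cos δ = sin φ₁ sin φ₂ + cos φ₁ cos φ₂ cos Δλ, the central angle is δ ≈ 0.924 rad (52.9°). The total great-circle distance is δ·R ≈ 0.924 × 3959 ≈ 3658 mi, so the target fraction is f = 500/3658 ≈ 0.137.
Interpolate at f ≈ 0.137 with slerp weights a = sin((1−f)δ)/sin δ ≈ 0.897, b = sin(fδ)/sin δ ≈ 0.158.
p = a·p₁ + b·p₂ ≈ (0.618, 0.676, 0.401); φ = arcsin(p_z) ≈ 23.65°, λ = atan2(p_y, p_x) ≈ 47.56°.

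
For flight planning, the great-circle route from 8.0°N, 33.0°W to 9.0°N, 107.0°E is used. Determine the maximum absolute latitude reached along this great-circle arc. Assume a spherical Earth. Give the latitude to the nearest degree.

≈ 24°N

The great circle lies in the plane with unit normal n̂ = (p₁ × p₂)/|p₁ × p₂|.
Here n̂_z ≈ +0.916; the vertex latitude is φ_max = arccos|n̂_z| ≈ 23.6°.
Check via Clairaut: cos φ_max = |cos φ₁| · sin C = cos(8.0°)·sin(67.7°) ≈ 0.916, again giving ≈ 23.6°.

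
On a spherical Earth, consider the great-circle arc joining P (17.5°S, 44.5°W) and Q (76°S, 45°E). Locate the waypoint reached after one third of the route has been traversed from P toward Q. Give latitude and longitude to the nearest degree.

≈ (41°S, 37°W)

Convert each endpoint to a unit vector on the sphere (x = cos φ cos λ, y = cos φ sin λ, z = sin φ).
The central angle between the endpoints is δ = arccos(p₁·p₂) ≈ 1.273 rad (72.9°).
Interpolate at f = 1/3 with slerp weights a = sin((1−f)δ)/sin δ ≈ 0.785, b = sin(fδ)/sin δ ≈ 0.431.
p = a·p₁ + b·p₂ ≈ (0.608, -0.451, -0.654); φ = arcsin(p_z) ≈ -40.83°, λ = atan2(p_y, p_x) ≈ -36.59°.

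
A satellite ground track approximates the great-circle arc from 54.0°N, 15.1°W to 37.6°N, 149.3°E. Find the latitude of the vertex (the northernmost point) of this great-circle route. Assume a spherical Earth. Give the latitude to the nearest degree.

The great circle lies in the plane with unit normal n̂ = (p₁ × p₂)/|p₁ × p₂|.
Here n̂_z ≈ +0.125; the vertex latitude is φ_max = arccos|n̂_z| ≈ 82.8°.
Check via Clairaut: cos φ_max = |cos φ₁| · sin C = cos(54.0°)·sin(12.3°) ≈ 0.125, again giving ≈ 82.8°.

≈ 83°N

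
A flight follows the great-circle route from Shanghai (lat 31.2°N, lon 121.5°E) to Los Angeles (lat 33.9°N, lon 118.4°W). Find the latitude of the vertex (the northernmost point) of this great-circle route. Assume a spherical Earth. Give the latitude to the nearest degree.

The great circle lies in the plane with unit normal n̂ = (p₁ × p₂)/|p₁ × p₂|.
Here n̂_z ≈ +0.616; the vertex latitude is φ_max = arccos|n̂_z| ≈ 52.0°.
Check via Clairaut: cos φ_max = |cos φ₁| · sin C = cos(31.2°)·sin(46.0°) ≈ 0.616, again giving ≈ 52.0°.

≈ 52°N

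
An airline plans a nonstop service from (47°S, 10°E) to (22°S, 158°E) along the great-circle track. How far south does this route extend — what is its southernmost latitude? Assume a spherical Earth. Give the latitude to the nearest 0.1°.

The great circle lies in the plane with unit normal n̂ = (p₁ × p₂)/|p₁ × p₂|.
Here n̂_z ≈ +0.347; the vertex latitude is φ_max = arccos|n̂_z| ≈ 69.7°.
Check via Clairaut: cos φ_max = |cos φ₁| · sin C = cos(47.0°)·sin(149.4°) ≈ 0.347, again giving ≈ 69.7°.

≈ 69.7°S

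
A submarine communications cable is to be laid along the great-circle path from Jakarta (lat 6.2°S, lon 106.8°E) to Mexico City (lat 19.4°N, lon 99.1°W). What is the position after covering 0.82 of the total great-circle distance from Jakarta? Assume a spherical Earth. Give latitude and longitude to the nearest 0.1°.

≈ lat 28.2°N, lon 127.4°W

Convert each endpoint to a unit vector on the sphere (x = cos φ cos λ, y = cos φ sin λ, z = sin φ).
The central angle between the endpoints is δ = arccos(p₁·p₂) ≈ 2.645 rad (151.6°).
Interpolate at f = 0.82 with slerp weights a = sin((1−f)δ)/sin δ ≈ 0.963, b = sin(fδ)/sin δ ≈ 1.735.
p = a·p₁ + b·p₂ ≈ (-0.536, -0.700, 0.472); φ = arcsin(p_z) ≈ 28.19°, λ = atan2(p_y, p_x) ≈ -127.42°.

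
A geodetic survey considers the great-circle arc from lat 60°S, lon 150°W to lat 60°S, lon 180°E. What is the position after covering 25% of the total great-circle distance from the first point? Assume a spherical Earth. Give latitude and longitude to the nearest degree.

The haversine formula gives a central angle δ ≈ 0.260 rad (14.9°) between the endpoints.
Interpolate at f = 0.25 with slerp weights a = sin((1−f)δ)/sin δ ≈ 0.754, b = sin(fδ)/sin δ ≈ 0.253.
p = a·p₁ + b·p₂ ≈ (-0.453, -0.188, -0.872); φ = arcsin(p_z) ≈ -60.64°, λ = atan2(p_y, p_x) ≈ -157.40°.

≈ lat 61°S, lon 157°W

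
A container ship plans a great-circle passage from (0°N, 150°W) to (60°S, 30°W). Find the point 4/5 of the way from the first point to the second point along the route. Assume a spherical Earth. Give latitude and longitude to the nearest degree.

≈ (63°S, 74°W)

The haversine formula gives a central angle δ ≈ 1.823 rad (104.5°) between the endpoints.
Interpolate at f = 4/5 with slerp weights a = sin((1−f)δ)/sin δ ≈ 0.368, b = sin(fδ)/sin δ ≈ 1.026.
p = a·p₁ + b·p₂ ≈ (0.125, -0.441, -0.889); φ = arcsin(p_z) ≈ -62.73°, λ = atan2(p_y, p_x) ≈ -74.12°.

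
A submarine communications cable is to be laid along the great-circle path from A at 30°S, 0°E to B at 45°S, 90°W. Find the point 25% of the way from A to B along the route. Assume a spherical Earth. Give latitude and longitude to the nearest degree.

≈ 40°S, 17°W

From cos δ = sin φ₁ sin φ₂ + cos φ₁ cos φ₂ cos Δλ, the central angle is δ ≈ 1.209 rad (69.3°).
Interpolate at f = 0.25 with slerp weights a = sin((1−f)δ)/sin δ ≈ 0.842, b = sin(fδ)/sin δ ≈ 0.318.
p = a·p₁ + b·p₂ ≈ (0.729, -0.225, -0.646); φ = arcsin(p_z) ≈ -40.25°, λ = atan2(p_y, p_x) ≈ -17.15°.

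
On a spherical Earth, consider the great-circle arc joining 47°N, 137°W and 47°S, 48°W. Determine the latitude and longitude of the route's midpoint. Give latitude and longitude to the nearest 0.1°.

≈ 0.0°N, 92.5°W

From cos δ = sin φ₁ sin φ₂ + cos φ₁ cos φ₂ cos Δλ, the central angle is δ ≈ 2.126 rad (121.8°).
Interpolate at f = 1/2 with slerp weights a = sin((1−f)δ)/sin δ ≈ 1.028, b = sin(fδ)/sin δ ≈ 1.028.
p = a·p₁ + b·p₂ ≈ (-0.044, -0.999, 0.000); φ = arcsin(p_z) ≈ 0.00°, λ = atan2(p_y, p_x) ≈ -92.50°.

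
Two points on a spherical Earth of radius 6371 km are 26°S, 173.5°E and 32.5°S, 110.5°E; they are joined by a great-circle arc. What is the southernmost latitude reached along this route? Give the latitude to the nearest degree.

The great circle lies in the plane with unit normal n̂ = (p₁ × p₂)/|p₁ × p₂|.
Here n̂_z ≈ -0.829; the vertex latitude is φ_max = arccos|n̂_z| ≈ 34.0°.
Check via Clairaut: cos φ_max = |cos φ₁| · sin C = cos(26.0°)·sin(112.7°) ≈ 0.829, again giving ≈ 34.0°.

≈ 34°S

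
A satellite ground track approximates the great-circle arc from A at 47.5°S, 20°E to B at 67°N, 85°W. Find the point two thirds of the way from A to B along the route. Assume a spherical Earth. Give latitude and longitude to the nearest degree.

Convert each endpoint to a unit vector on the sphere (x = cos φ cos λ, y = cos φ sin λ, z = sin φ).
The central angle between the endpoints is δ = arccos(p₁·p₂) ≈ 2.414 rad (138.3°).
Interpolate at f = 2/3 with slerp weights a = sin((1−f)δ)/sin δ ≈ 1.084, b = sin(fδ)/sin δ ≈ 1.503.
p = a·p₁ + b·p₂ ≈ (0.739, -0.335, 0.584); φ = arcsin(p_z) ≈ 35.76°, λ = atan2(p_y, p_x) ≈ -24.35°.

≈ 36°N, 24°W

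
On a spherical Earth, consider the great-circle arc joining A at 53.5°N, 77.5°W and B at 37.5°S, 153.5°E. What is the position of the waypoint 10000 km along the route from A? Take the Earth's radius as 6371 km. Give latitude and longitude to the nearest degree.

The haversine formula gives a central angle δ ≈ 2.476 rad (141.8°) between the endpoints. The total great-circle distance is δ·R ≈ 2.476 × 6371 ≈ 15772 km, so the target fraction is f = 10000/15772 ≈ 0.634.
Interpolate at f ≈ 0.634 with slerp weights a = sin((1−f)δ)/sin δ ≈ 1.274, b = sin(fδ)/sin δ ≈ 1.619.
p = a·p₁ + b·p₂ ≈ (-0.985, -0.167, 0.039); φ = arcsin(p_z) ≈ 2.22°, λ = atan2(p_y, p_x) ≈ -170.39°.

≈ 2°N, 170°W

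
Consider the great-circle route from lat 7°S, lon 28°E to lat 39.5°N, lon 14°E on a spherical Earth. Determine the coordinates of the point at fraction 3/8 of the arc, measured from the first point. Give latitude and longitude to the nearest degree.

≈ lat 11°N, lon 23°E

From cos δ = sin φ₁ sin φ₂ + cos φ₁ cos φ₂ cos Δλ, the central angle is δ ≈ 0.842 rad (48.3°).
Interpolate at f = 3/8 with slerp weights a = sin((1−f)δ)/sin δ ≈ 0.673, b = sin(fδ)/sin δ ≈ 0.416.
p = a·p₁ + b·p₂ ≈ (0.902, 0.392, 0.183); φ = arcsin(p_z) ≈ 10.53°, λ = atan2(p_y, p_x) ≈ 23.47°.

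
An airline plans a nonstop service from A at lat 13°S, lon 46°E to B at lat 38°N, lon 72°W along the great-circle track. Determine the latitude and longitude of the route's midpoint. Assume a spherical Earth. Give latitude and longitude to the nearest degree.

≈ lat 23°N, lon 3°W

Write both endpoints as unit vectors p₁, p₂ with components (cos φ cos λ, cos φ sin λ, sin φ).
The central angle between the endpoints is δ = arccos(p₁·p₂) ≈ 2.093 rad (119.9°).
Interpolate at f = 1/2 with slerp weights a = sin((1−f)δ)/sin δ ≈ 0.999, b = sin(fδ)/sin δ ≈ 0.999.
p = a·p₁ + b·p₂ ≈ (0.919, -0.048, 0.390); φ = arcsin(p_z) ≈ 22.97°, λ = atan2(p_y, p_x) ≈ -3.02°.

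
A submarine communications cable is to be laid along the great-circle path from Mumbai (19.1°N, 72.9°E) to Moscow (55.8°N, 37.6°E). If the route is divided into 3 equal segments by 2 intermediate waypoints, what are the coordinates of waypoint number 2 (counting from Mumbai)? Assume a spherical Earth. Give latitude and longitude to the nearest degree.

Write both endpoints as unit vectors p₁, p₂ with components (cos φ cos λ, cos φ sin λ, sin φ).
The central angle between the endpoints is δ = arccos(p₁·p₂) ≈ 0.790 rad (45.2°).
Interpolate at f = 2/3 with slerp weights a = sin((1−f)δ)/sin δ ≈ 0.366, b = sin(fδ)/sin δ ≈ 0.708.
p = a·p₁ + b·p₂ ≈ (0.417, 0.574, 0.705); φ = arcsin(p_z) ≈ 44.84°, λ = atan2(p_y, p_x) ≈ 53.99°.

≈ 45°N, 54°E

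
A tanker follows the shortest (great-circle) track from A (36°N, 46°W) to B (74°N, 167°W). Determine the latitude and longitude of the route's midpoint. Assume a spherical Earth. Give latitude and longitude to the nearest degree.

Write both endpoints as unit vectors p₁, p₂ with components (cos φ cos λ, cos φ sin λ, sin φ).
The central angle between the endpoints is δ = arccos(p₁·p₂) ≈ 1.104 rad (63.2°).
Interpolate at f = 1/2 with slerp weights a = sin((1−f)δ)/sin δ ≈ 0.587, b = sin(fδ)/sin δ ≈ 0.587.
p = a·p₁ + b·p₂ ≈ (0.172, -0.378, 0.910); φ = arcsin(p_z) ≈ 65.45°, λ = atan2(p_y, p_x) ≈ -65.50°.

≈ (65°N, 66°W)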